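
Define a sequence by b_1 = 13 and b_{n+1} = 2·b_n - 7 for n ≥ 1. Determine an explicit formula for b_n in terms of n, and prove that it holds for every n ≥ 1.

Computing the first terms: b_1 = 13, b_2 = 19, b_3 = 31. This suggests b_n = 3·2^n + 7.
For the base case n = 1: the formula gives 13 = 13 = b_1.
Inductive step: suppose the statement holds for some r ≥ 1, so b_r = 3·2^r + 7.
Then b_{r+1} = 2·b_r - 7 = 2·(3·2^r + 7) - 7 = 3·2^(r + 1) + 7,
which is the claimed formula at n = r+1.
Hence, by induction on n, the claim holds for every n ≥ 1.

b_n = 3·2^n + 7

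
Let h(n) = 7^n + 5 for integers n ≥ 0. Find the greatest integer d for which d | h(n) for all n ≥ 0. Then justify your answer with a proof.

Computing the first values: h(0) = 6 and h(1) = 12; gcd(6, 12) = 6, so d ≤ 6.
We prove 6 | 7^n + 5 for all n ≥ 0 by induction on n.
For the base case n = 0: h(0) = 6 = 6·(1), so 6 | h(0).
Inductive step: assume the claim holds for n = r, i.e. 6 | h(r). Then
h(r+1) = 7^(r+1) + 5 = 7·(7^r + 5) - 30 = 7·h(r) - 30. The first term is divisible by 6 by the inductive hypothesis, and -30 is divisible by 6. Hence 6 | h(r+1).
This completes the induction.
Therefore the largest such d is 6.

d = 6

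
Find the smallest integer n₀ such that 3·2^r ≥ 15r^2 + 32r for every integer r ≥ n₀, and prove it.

At r = 8: 768 < 1216, so the inequality fails and n₀ ≥ 9. We prove 3·2^r ≥ 15r^2 + 32r for all r ≥ 9.
Base case (r = 9): 3·2^r = 1536 and 15r^2 + 32r = 1503, so 1536 ≥ 1503.
For the inductive step, assume it holds for an arbitrary m ≥ 9, so 3·2^m ≥ 15m^2 + 32m.
Then 3·2^(m + 1) = 2·(3·2^m) ≥ 2·(15m^2 + 32m).
Also, for m ≥ 9 we have 2·(15m^2 + 32m) ≥ 15(m+1)^2 + 32(m+1), since 2·(15m^2 + 32m) − (15(m+1)^2 + 32(m+1)) = 15m^2 + 2m - 47, which is nonnegative for all m ≥ 9.
Combining, 3·2^(m + 1) ≥ 15(m+1)^2 + 32(m+1).
Hence, by induction on r, the claim holds for every r ≥ 9.
Hence the smallest such n₀ is 9.

n₀ = 9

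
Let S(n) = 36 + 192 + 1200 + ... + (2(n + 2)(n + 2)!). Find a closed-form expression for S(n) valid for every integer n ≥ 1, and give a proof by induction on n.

S(n) = 2(n + 3)! - 12

We claim S(n) = 2(n + 3)! - 12 for all n ≥ 1.
For the base case n = 1: S(1) = 36, and the closed form gives 36. They agree.
For the inductive step, assume it holds for an arbitrary p ≥ 1, so S(p) = 2(p + 3)! - 12.
Then S(p+1) = S(p) + (2(p + 3)(p + 3)!) = (2(p + 3)! - 12) + (2(p + 3)(p + 3)!).
Simplifying, S(p+1) = 2((p+1) + 3)! - 12,
which is the closed form with n = p+1.
By induction, the statement is established for all n ≥ 1.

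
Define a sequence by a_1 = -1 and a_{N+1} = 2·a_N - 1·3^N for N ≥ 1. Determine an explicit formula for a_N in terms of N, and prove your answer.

a_N = 2^N - 3^N

Computing the first terms: a_1 = -1, a_2 = -5, a_3 = -19. This suggests a_N = 2^N - 3^N.
For the base case N = 1: the formula gives -1 = -1 = a_1.
Inductive step: assume the claim holds for N = i, so a_i = 2^i - 3^i.
Then a_{i+1} = 2·a_i - 1·3^i = 2·(2^i - 3^i) - 1·3^i = 2^(i + 1) - 3^(i + 1),
which is the claimed formula at N = i+1.
Hence, by induction on N, the claim holds for every N ≥ 1.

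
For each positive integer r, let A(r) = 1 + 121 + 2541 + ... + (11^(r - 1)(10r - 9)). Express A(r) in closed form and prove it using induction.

A(r) = 11^r(r - 1) + 1

We claim A(r) = 11^r(r - 1) + 1 for all r ≥ 1.
Base case (r = 1): A(1) = 1, and the closed form gives 1. They agree.
Inductive step: suppose the statement holds for some m ≥ 1, so A(m) = 11^m(m - 1) + 1.
Then A(m+1) = A(m) + (11^m(10m + 1)) = (11^m(m - 1) + 1) + (11^m(10m + 1)).
Simplifying, A(m+1) = 11^(m + 1)m + 1 = 11^(m+1)((m+1) - 1) + 1,
which is the closed form with r = m+1.
Hence, by induction on r, the claim holds for every r ≥ 1.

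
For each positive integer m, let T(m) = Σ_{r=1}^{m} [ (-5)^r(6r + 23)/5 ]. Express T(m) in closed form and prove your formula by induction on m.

T(m) = (-5)^m(m + 4) - 4

We claim T(m) = (-5)^m(m + 4) - 4 for all m ≥ 1.
Base step (m = 1): T(1) = -29, and the closed form gives -29. They agree.
Suppose the result is true for m = r, so T(r) = (-5)^r(r + 4) - 4.
Then T(r+1) = T(r) + ((-5)^r(-6r - 29)) = ((-5)^r(r + 4) - 4) + ((-5)^r(-6r - 29)).
Simplifying, T(r+1) = -5(-5)^r·r - 25(-5)^r - 4 = (-5)^(r+1)((r+1) + 4) - 4,
which is the closed form with m = r+1.
By induction, the statement is established for all m ≥ 1.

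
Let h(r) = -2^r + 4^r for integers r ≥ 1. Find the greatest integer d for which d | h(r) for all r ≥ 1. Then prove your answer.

Computing the first values: h(1) = 2 and h(2) = 12; gcd(2, 12) = 2, so d ≤ 2.
We prove 2 | -2^r + 4^r for all r ≥ 1 by induction on r.
When r = 1: h(1) = 2 = 2·(1), so 2 | h(1).
Inductive step: suppose the statement holds for some p ≥ 1, i.e. 2 | h(p). Then
4^{p+1} − 2^{p+1} = 4·4^p − 2·2^p = 4·(4^p − 2^p) + (2)·2^p. The first term is divisible by 2 by the inductive hypothesis, and the second term (2)·2^p is divisible by 2 since 2 | 2. Hence 2 | h(p+1).
This completes the induction.
Therefore the largest such d is 2.

d = 2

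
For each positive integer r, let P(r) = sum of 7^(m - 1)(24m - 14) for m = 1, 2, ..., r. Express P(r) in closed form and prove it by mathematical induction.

We claim P(r) = 7^r(4r - 3) + 3 for all r ≥ 1.
Base case (r = 1): P(1) = 10, and the closed form gives 10. They agree.
Inductive step: assume the claim holds for r = m, so P(m) = 7^m(4m - 3) + 3.
Then P(m+1) = P(m) + (7^m(24m + 10)) = (7^m(4m - 3) + 3) + (7^m(24m + 10)).
Simplifying, P(m+1) = 28·7^m·m + 7·7^m + 3 = 7^(m+1)(4(m+1) - 3) + 3,
which is the closed form with r = m+1.
This completes the induction.

P(r) = 7^r(4r - 3) + 3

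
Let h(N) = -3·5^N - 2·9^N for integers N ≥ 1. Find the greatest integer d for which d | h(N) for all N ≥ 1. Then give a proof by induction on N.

d = 3

Computing the first values: h(1) = -33 and h(2) = -237; gcd(-33, -237) = 3, so d ≤ 3.
We prove 3 | -3·5^N - 2·9^N for all N ≥ 1 by induction on N.
Base step (N = 1): h(1) = -33 = 3·(-11), so 3 | h(1).
For the inductive step, assume it holds for an arbitrary m ≥ 1, i.e. 3 | h(m). Then
h(m+1) − 9·h(m) = (-3·5^(m+1) - 2·9^(m+1)) − 9·(-3·5^m - 2·9^m) = (-3)·5^m·(5 − 9) = (12)·5^m. Since 3 | h(m) by the inductive hypothesis, 3 | 9·h(m); and 3 | 12 since 12 = 3·4. Therefore 3 | h(m+1).
By induction, the statement is established for all N ≥ 1.
Therefore the largest such d is 3.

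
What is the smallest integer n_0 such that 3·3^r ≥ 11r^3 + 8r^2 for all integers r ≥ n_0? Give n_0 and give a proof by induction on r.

n_0 = 7

At r = 6: 2187 < 2664, so the inequality fails and n_0 ≥ 7. We prove 3·3^r ≥ 11r^3 + 8r^2 for all r ≥ 7.
When r = 7: 3·3^r = 6561 and 11r^3 + 8r^2 = 4165, so 6561 ≥ 4165.
Inductive step: assume the claim holds for r = k, so 3·3^k ≥ 11k^3 + 8k^2.
Then 3·3^(k + 1) = 3·(3·3^k) ≥ 3·(11k^3 + 8k^2).
Also, for k ≥ 7 we have 3·(11k^3 + 8k^2) ≥ 11(k+1)^3 + 8(k+1)^2, since 3·(11k^3 + 8k^2) − (11(k+1)^3 + 8(k+1)^2) = 22k^3 - 17k^2 - 49k - 19, which is nonnegative for all k ≥ 7.
Combining, 3·3^(k + 1) ≥ 11(k+1)^3 + 8(k+1)^2.
Hence, by induction on r, the claim holds for every r ≥ 7.
Hence the smallest such n_0 is 7.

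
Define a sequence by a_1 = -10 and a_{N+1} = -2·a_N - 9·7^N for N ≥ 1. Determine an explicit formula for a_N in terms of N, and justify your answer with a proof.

a_N = -3(-2)^(N - 1) - 7^N

Computing the first terms: a_1 = -10, a_2 = -43, a_3 = -355. This suggests a_N = -3(-2)^(N - 1) - 7^N.
Base step (N = 1): the formula gives -10 = -10 = a_1.
Inductive step: suppose the statement holds for some i ≥ 1, so a_i = -3(-2)^(i - 1) - 7^i.
Then a_{i+1} = -2·a_i - 9·7^i = -2·(-3(-2)^(i - 1) - 7^i) - 9·7^i = -3(-2)^i - 7^(i + 1) = -3(-2)^((i+1) - 1) - 7^(i+1),
which is the claimed formula at N = i+1.
Hence, by induction on N, the claim holds for every N ≥ 1.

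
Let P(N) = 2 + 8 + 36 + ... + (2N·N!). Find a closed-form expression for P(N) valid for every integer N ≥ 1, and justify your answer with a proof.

P(N) = 2(N + 1)! - 2

We claim P(N) = 2(N + 1)! - 2 for all N ≥ 1.
Base step (N = 1): P(1) = 2, and the closed form gives 2. They agree.
Suppose the result is true for N = m, so P(m) = 2(m + 1)! - 2.
Then P(m+1) = P(m) + (2(m + 1)(m + 1)!) = (2(m + 1)! - 2) + (2(m + 1)(m + 1)!).
Simplifying, P(m+1) = 2((m+1) + 1)! - 2,
which is the closed form with N = m+1.
By induction, the statement is established for all N ≥ 1.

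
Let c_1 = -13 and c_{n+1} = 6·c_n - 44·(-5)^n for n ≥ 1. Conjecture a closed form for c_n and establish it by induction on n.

Computing the first terms: c_1 = -13, c_2 = 142, c_3 = -248. This suggests c_n = 4(-5)^n + 7·6^(n - 1).
When n = 1: the formula gives -13 = -13 = c_1.
Inductive step: suppose the statement holds for some r ≥ 1, so c_r = 4(-5)^r + 7·6^(r - 1).
Then c_{r+1} = 6·c_r - 44·(-5)^r = 6·(4(-5)^r + 7·6^(r - 1)) - 44·(-5)^r = 4(-5)^(r + 1) + 7·6^r = 4(-5)^(r+1) + 7·6^((r+1) - 1),
which is the claimed formula at n = r+1.
By induction, the statement is established for all n ≥ 1.

c_n = 4(-5)^n + 7·6^(n - 1)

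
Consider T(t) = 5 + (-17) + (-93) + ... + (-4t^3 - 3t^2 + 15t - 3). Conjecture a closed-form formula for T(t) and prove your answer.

We claim T(t) = -t(t + 4)(t^2 - t - 1) for all t ≥ 1.
Base step (t = 1): T(1) = 5, and the closed form gives 5. They agree.
Suppose the result is true for t = p, so T(p) = p(-p^3 - 3p^2 + 5p + 4).
Then T(p+1) = T(p) + (-4p^3 - 15p^2 - 3p + 5) = (p(-p^3 - 3p^2 + 5p + 4)) + (-4p^3 - 15p^2 - 3p + 5).
Simplifying, T(p+1) = -(p + 1)(p + 5)(p^2 + p - 1) = -(p+1)((p+1) + 4)((p+1)^2 - (p+1) - 1),
which is the closed form with t = p+1.
This completes the induction.

T(t) = -t(t + 4)(t^2 - t - 1)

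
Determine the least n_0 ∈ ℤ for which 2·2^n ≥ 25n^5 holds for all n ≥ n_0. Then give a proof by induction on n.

n_0 = 28

At n = 27: 268435456 < 358722675, so the inequality fails and n_0 ≥ 28. We prove 2·2^n ≥ 25n^5 for all n ≥ 28.
When n = 28: 2·2^n = 536870912 and 25n^5 = 430259200, so 536870912 ≥ 430259200.
Inductive step: suppose the statement holds for some k ≥ 28, so 2·2^k ≥ 25k^5.
Then 2·2^(k + 1) = 2·(2·2^k) ≥ 2·(25k^5).
Also, for k ≥ 28 we have 2·(25k^5) ≥ 25(k+1)^5, since 2 ≥ (1 + 1/k)^5 for all k ≥ 28.
Combining, 2·2^(k + 1) ≥ 25(k+1)^5.
Hence, by induction on n, the claim holds for every n ≥ 28.
Hence the smallest such n_0 is 28.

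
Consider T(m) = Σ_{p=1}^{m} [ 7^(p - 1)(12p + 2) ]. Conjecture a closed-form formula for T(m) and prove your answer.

T(m) = 2·7^m·m

We claim T(m) = 2·7^m·m for all m ≥ 1.
Base step (m = 1): T(1) = 14, and the closed form gives 14. They agree.
For the inductive step, assume it holds for an arbitrary p ≥ 1, so T(p) = 2·7^p·p.
Then T(p+1) = T(p) + (7^p(12p + 14)) = (2·7^p·p) + (7^p(12p + 14)).
Simplifying, T(p+1) = 14·7^p(p + 1) = 2·7^(p+1)·(p+1),
which is the closed form with m = p+1.
By induction, the statement is established for all m ≥ 1.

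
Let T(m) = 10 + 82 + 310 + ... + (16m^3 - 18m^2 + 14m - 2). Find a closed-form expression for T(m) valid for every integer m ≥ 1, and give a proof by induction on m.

T(m) = 2m(2m^3 + m^2 + m + 1)

We claim T(m) = 2m(2m^3 + m^2 + m + 1) for all m ≥ 1.
For the base case m = 1: T(1) = 10, and the closed form gives 10. They agree.
Inductive step: suppose the statement holds for some i ≥ 1, so T(i) = 2i(2i^3 + i^2 + i + 1).
Then T(i+1) = T(i) + (16i^3 + 30i^2 + 26i + 10) = (2i(2i^3 + i^2 + i + 1)) + (16i^3 + 30i^2 + 26i + 10).
Simplifying, T(i+1) = 2(i + 1)(2i^3 + 7i^2 + 9i + 5) = 2(i+1)(2(i+1)^3 + (i+1)^2 + (i+1) + 1),
which is the closed form with m = i+1.
This completes the induction.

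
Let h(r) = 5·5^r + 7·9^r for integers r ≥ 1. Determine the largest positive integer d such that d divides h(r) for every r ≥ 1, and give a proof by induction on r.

d = 4

Computing the first values: h(1) = 88 and h(2) = 692; gcd(88, 692) = 4, so d ≤ 4.
We prove 4 | 5·5^r + 7·9^r for all r ≥ 1 by induction on r.
For the base case r = 1: h(1) = 88 = 4·(22), so 4 | h(1).
For the inductive step, assume it holds for an arbitrary m ≥ 1, i.e. 4 | h(m). Then
h(m+1) − 9·h(m) = (5·5^(m+1) + 7·9^(m+1)) − 9·(5·5^m + 7·9^m) = (5)·5^m·(5 − 9) = (-20)·5^m. Since 4 | h(m) by the inductive hypothesis, 4 | 9·h(m); and 4 | -20 since -20 = 4·-5. Therefore 4 | h(m+1).
Hence, by induction on r, the claim holds for every r ≥ 1.
Therefore the largest such d is 4.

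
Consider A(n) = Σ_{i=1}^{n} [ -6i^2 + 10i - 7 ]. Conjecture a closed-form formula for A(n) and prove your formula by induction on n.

We claim A(n) = -n(2n^2 - 2n + 3) for all n ≥ 1.
When n = 1: A(1) = -3, and the closed form gives -3. They agree.
Inductive step: assume the claim holds for n = i, so A(i) = i(-2i^2 + 2i - 3).
Then A(i+1) = A(i) + (10i - 6(i + 1)^2 + 3) = (i(-2i^2 + 2i - 3)) + (10i - 6(i + 1)^2 + 3).
Simplifying, A(i+1) = -(i + 1)(2i^2 + 2i + 3) = -(i+1)(2(i+1)^2 - 2(i+1) + 3),
which is the closed form with n = i+1.
By induction, the statement is established for all n ≥ 1.

A(n) = -n(2n^2 - 2n + 3)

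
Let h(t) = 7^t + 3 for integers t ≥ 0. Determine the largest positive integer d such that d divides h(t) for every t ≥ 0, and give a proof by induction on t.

Computing the first values: h(0) = 4 and h(1) = 10; gcd(4, 10) = 2, so d ≤ 2.
We prove 2 | 7^t + 3 for all t ≥ 0 by induction on t.
For the base case t = 0: h(0) = 4 = 2·(2), so 2 | h(0).
Inductive step: assume the claim holds for t = m, i.e. 2 | h(m). Then
h(m+1) = 7^(m+1) + 3 = 7·(7^m + 3) - 18 = 7·h(m) - 18. The first term is divisible by 2 by the inductive hypothesis, and -18 is divisible by 2. Hence 2 | h(m+1).
By induction, the statement is established for all t ≥ 0.
Therefore the largest such d is 2.

d = 2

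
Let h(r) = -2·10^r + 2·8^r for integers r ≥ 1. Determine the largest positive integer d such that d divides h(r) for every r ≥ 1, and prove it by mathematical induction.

Computing the first values: h(1) = -4 and h(2) = -72; gcd(-4, -72) = 4, so d ≤ 4.
We prove 4 | -2·10^r + 2·8^r for all r ≥ 1 by induction on r.
Base case (r = 1): h(1) = -4 = 4·(-1), so 4 | h(1).
Inductive step: suppose the statement holds for some i ≥ 1, i.e. 4 | h(i). Then
h(i+1) − 10·h(i) = (-2·10^(i+1) + 2·8^(i+1)) − 10·(-2·10^i + 2·8^i) = (2)·8^i·(8 − 10) = (-4)·8^i. Since 4 | h(i) by the inductive hypothesis, 4 | 10·h(i); and 4 | -4 since -4 = 4·-1. Therefore 4 | h(i+1).
This completes the induction.
Therefore the largest such d is 4.

d = 4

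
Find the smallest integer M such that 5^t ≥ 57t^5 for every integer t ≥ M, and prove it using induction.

M = 10

At t = 9: 1953125 < 3365793, so the inequality fails and M ≥ 10. We prove 5^t ≥ 57t^5 for all t ≥ 10.
Base case (t = 10): 5^t = 9765625 and 57t^5 = 5700000, so 9765625 ≥ 5700000.
For the inductive step, assume it holds for an arbitrary r ≥ 10, so 5^r ≥ 57r^5.
Then 5^(r + 1) = 5·(5^r) ≥ 5·(57r^5).
Also, for r ≥ 10 we have 5·(57r^5) ≥ 57(r+1)^5, since 5 ≥ (1 + 1/r)^5 for all r ≥ 10.
Combining, 5^(r + 1) ≥ 57(r+1)^5.
By induction, the statement is established for all t ≥ 10.
Hence the smallest such M is 10.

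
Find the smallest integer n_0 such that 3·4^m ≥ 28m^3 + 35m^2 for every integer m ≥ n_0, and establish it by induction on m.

At m = 5: 3072 < 4375, so the inequality fails and n_0 ≥ 6. We prove 3·4^m ≥ 28m^3 + 35m^2 for all m ≥ 6.
When m = 6: 3·4^m = 12288 and 28m^3 + 35m^2 = 7308, so 12288 ≥ 7308.
Inductive step: assume the claim holds for m = p, so 3·4^p ≥ 28p^3 + 35p^2.
Then 3·4^(p + 1) = 4·(3·4^p) ≥ 4·(28p^3 + 35p^2).
Also, for p ≥ 6 we have 4·(28p^3 + 35p^2) ≥ 28(p+1)^3 + 35(p+1)^2, since 4·(28p^3 + 35p^2) − (28(p+1)^3 + 35(p+1)^2) = 84p^3 + 21p^2 - 154p - 63, which is nonnegative for all p ≥ 6.
Combining, 3·4^(p + 1) ≥ 28(p+1)^3 + 35(p+1)^2.
This completes the induction.
Hence the smallest such n_0 is 6.

n_0 = 6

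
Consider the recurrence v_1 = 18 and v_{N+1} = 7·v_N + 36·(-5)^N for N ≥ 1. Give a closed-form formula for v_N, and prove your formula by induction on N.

Computing the first terms: v_1 = 18, v_2 = -54, v_3 = 522. This suggests v_N = -3(-5)^N + 3·7^(N - 1).
For the base case N = 1: the formula gives 18 = 18 = v_1.
Inductive step: assume the claim holds for N = j, so v_j = -3(-5)^j + 3·7^(j - 1).
Then v_{j+1} = 7·v_j + 36·(-5)^j = 7·(-3(-5)^j + 3·7^(j - 1)) + 36·(-5)^j = -3(-5)^(j + 1) + 3·7^j = -3(-5)^(j+1) + 3·7^((j+1) - 1),
which is the claimed formula at N = j+1.
By the principle of mathematical induction, the result holds for all N ≥ 1.

v_N = -3(-5)^N + 3·7^(N - 1)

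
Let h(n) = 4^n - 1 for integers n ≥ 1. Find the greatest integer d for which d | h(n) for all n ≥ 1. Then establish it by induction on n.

d = 3

Computing the first values: h(1) = 3 and h(2) = 15; gcd(3, 15) = 3, so d ≤ 3.
We prove 3 | 4^n - 1 for all n ≥ 1 by induction on n.
When n = 1: h(1) = 3 = 3·(1), so 3 | h(1).
Inductive step: suppose the statement holds for some p ≥ 1, i.e. 3 | h(p). Then
4^{p+1} − 1^{p+1} = 4·4^p − 1·1^p = 4·(4^p − 1^p) + (3)·1^p. The first term is divisible by 3 by the inductive hypothesis, and the second term (3)·1^p is divisible by 3 since 3 | 3. Hence 3 | h(p+1).
Hence, by induction on n, the claim holds for every n ≥ 1.
Therefore the largest such d is 3.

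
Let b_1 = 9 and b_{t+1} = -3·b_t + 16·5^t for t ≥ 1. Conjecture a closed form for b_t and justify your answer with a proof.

b_t = -(-3)^(t - 1) + 2·5^t

Computing the first terms: b_1 = 9, b_2 = 53, b_3 = 241. This suggests b_t = -(-3)^(t - 1) + 2·5^t.
For the base case t = 1: the formula gives 9 = 9 = b_1.
For the inductive step, assume it holds for an arbitrary r ≥ 1, so b_r = -(-3)^(r - 1) + 2·5^r.
Then b_{r+1} = -3·b_r + 16·5^r = -3·(-(-3)^(r - 1) + 2·5^r) + 16·5^r = -(-3)^r + 2·5^(r + 1) = -(-3)^((r+1) - 1) + 2·5^(r+1),
which is the claimed formula at t = r+1.
This completes the induction.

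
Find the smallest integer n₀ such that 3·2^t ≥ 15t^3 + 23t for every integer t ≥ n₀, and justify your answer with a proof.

At t = 13: 24576 < 33254, so the inequality fails and n₀ ≥ 14. We prove 3·2^t ≥ 15t^3 + 23t for all t ≥ 14.
Base case (t = 14): 3·2^t = 49152 and 15t^3 + 23t = 41482, so 49152 ≥ 41482.
Inductive step: suppose the statement holds for some p ≥ 14, so 3·2^p ≥ 15p^3 + 23p.
Then 3·2^(p + 1) = 2·(3·2^p) ≥ 2·(15p^3 + 23p).
Also, for p ≥ 14 we have 2·(15p^3 + 23p) ≥ 15(p+1)^3 + 23(p+1), since 2·(15p^3 + 23p) − (15(p+1)^3 + 23(p+1)) = 15p^3 - 45p^2 - 22p - 38, which is nonnegative for all p ≥ 14.
Combining, 3·2^(p + 1) ≥ 15(p+1)^3 + 23(p+1).
By the principle of mathematical induction, the result holds for all t ≥ 14.
Hence the smallest such n₀ is 14.

n₀ = 14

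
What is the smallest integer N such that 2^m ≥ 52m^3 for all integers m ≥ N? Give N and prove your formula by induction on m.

At m = 18: 262144 < 303264, so the inequality fails and N ≥ 19. We prove 2^m ≥ 52m^3 for all m ≥ 19.
Base step (m = 19): 2^m = 524288 and 52m^3 = 356668, so 524288 ≥ 356668.
Inductive step: suppose the statement holds for some p ≥ 19, so 2^p ≥ 52p^3.
Then 2^(p + 1) = 2·(2^p) ≥ 2·(52p^3).
Also, for p ≥ 19 we have 2·(52p^3) ≥ 52(p+1)^3, since 2 ≥ (1 + 1/p)^3 for all p ≥ 19.
Combining, 2^(p + 1) ≥ 52(p+1)^3.
Hence, by induction on m, the claim holds for every m ≥ 19.
Hence the smallest such N is 19.

N = 19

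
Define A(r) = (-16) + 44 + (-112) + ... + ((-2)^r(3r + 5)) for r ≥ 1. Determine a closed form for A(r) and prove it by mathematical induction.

A(r) = 2(-2)^r(r + 2) - 4

We claim A(r) = 2(-2)^r(r + 2) - 4 for all r ≥ 1.
When r = 1: A(1) = -16, and the closed form gives -16. They agree.
For the inductive step, assume it holds for an arbitrary k ≥ 1, so A(k) = 2(-2)^k(k + 2) - 4.
Then A(k+1) = A(k) + ((-2)^(k + 1)(3k + 8)) = (2(-2)^k(k + 2) - 4) + ((-2)^(k + 1)(3k + 8)).
Simplifying, A(k+1) = -4(-2)^k·k - 12(-2)^k - 4 = 2(-2)^(k+1)((k+1) + 2) - 4,
which is the closed form with r = k+1.
Hence, by induction on r, the claim holds for every r ≥ 1.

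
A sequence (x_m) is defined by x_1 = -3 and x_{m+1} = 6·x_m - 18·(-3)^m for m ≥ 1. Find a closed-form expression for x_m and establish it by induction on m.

x_m = 2(-3)^m + 3·6^(m - 1)

Computing the first terms: x_1 = -3, x_2 = 36, x_3 = 54. This suggests x_m = 2(-3)^m + 3·6^(m - 1).
For the base case m = 1: the formula gives -3 = -3 = x_1.
Suppose the result is true for m = p, so x_p = 2(-3)^p + 3·6^(p - 1).
Then x_{p+1} = 6·x_p - 18·(-3)^p = 6·(2(-3)^p + 3·6^(p - 1)) - 18·(-3)^p = 2(-3)^(p + 1) + 3·6^p = 2(-3)^(p+1) + 3·6^((p+1) - 1),
which is the claimed formula at m = p+1.
This completes the induction.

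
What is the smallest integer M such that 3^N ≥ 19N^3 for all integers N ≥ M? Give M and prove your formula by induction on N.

At N = 8: 6561 < 9728, so the inequality fails and M ≥ 9. We prove 3^N ≥ 19N^3 for all N ≥ 9.
Base case (N = 9): 3^N = 19683 and 19N^3 = 13851, so 19683 ≥ 13851.
For the inductive step, assume it holds for an arbitrary p ≥ 9, so 3^p ≥ 19p^3.
Then 3^(p + 1) = 3·(3^p) ≥ 3·(19p^3).
Also, for p ≥ 9 we have 3·(19p^3) ≥ 19(p+1)^3, since 3 ≥ (1 + 1/p)^3 for all p ≥ 9.
Combining, 3^(p + 1) ≥ 19(p+1)^3.
By induction, the statement is established for all N ≥ 9.
Hence the smallest such M is 9.

M = 9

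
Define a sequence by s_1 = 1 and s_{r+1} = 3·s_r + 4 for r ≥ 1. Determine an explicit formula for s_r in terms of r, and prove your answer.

Computing the first terms: s_1 = 1, s_2 = 7, s_3 = 25. This suggests s_r = 3^r - 2.
When r = 1: the formula gives 1 = 1 = s_1.
Suppose the result is true for r = i, so s_i = 3^i - 2.
Then s_{i+1} = 3·s_i + 4 = 3·(3^i - 2) + 4 = 3^(i + 1) - 2,
which is the claimed formula at r = i+1.
By induction, the statement is established for all r ≥ 1.

s_r = 3^r - 2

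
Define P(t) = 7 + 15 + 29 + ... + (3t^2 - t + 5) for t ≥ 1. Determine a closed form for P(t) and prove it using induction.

P(t) = t(t^2 + t + 5)

We claim P(t) = t(t^2 + t + 5) for all t ≥ 1.
When t = 1: P(1) = 7, and the closed form gives 7. They agree.
Inductive step: suppose the statement holds for some m ≥ 1, so P(m) = m(m^2 + m + 5).
Then P(m+1) = P(m) + (-m + 3(m + 1)^2 + 4) = (m(m^2 + m + 5)) + (-m + 3(m + 1)^2 + 4).
Simplifying, P(m+1) = (m + 1)(m^2 + 3m + 7) = (m+1)((m+1)^2 + (m+1) + 5),
which is the closed form with t = m+1.
Hence, by induction on t, the claim holds for every t ≥ 1.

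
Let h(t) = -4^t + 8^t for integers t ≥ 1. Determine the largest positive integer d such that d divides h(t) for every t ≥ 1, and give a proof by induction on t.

Computing the first values: h(1) = 4 and h(2) = 48; gcd(4, 48) = 4, so d ≤ 4.
We prove 4 | -4^t + 8^t for all t ≥ 1 by induction on t.
When t = 1: h(1) = 4 = 4·(1), so 4 | h(1).
Inductive step: assume the claim holds for t = r, i.e. 4 | h(r). Then
8^{r+1} − 4^{r+1} = 8·8^r − 4·4^r = 8·(8^r − 4^r) + (4)·4^r. The first term is divisible by 4 by the inductive hypothesis, and the second term (4)·4^r is divisible by 4 since 4 | 4. Hence 4 | h(r+1).
Hence, by induction on t, the claim holds for every t ≥ 1.
Therefore the largest such d is 4.

d = 4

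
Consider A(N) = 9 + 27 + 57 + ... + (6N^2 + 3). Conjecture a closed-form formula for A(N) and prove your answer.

We claim A(N) = N(2N^2 + 3N + 4) for all N ≥ 1.
For the base case N = 1: A(1) = 9, and the closed form gives 9. They agree.
Suppose the result is true for N = j, so A(j) = j(2j^2 + 3j + 4).
Then A(j+1) = A(j) + (6(j + 1)^2 + 3) = (j(2j^2 + 3j + 4)) + (6(j + 1)^2 + 3).
Simplifying, A(j+1) = (j + 1)(2j^2 + 7j + 9) = (j+1)(2(j+1)^2 + 3(j+1) + 4),
which is the closed form with N = j+1.
Hence, by induction on N, the claim holds for every N ≥ 1.

A(N) = N(2N^2 + 3N + 4)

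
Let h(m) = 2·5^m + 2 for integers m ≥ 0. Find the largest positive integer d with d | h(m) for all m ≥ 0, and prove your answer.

d = 4

Computing the first values: h(0) = 4 and h(1) = 12; gcd(4, 12) = 4, so d ≤ 4.
We prove 4 | 2·5^m + 2 for all m ≥ 0 by induction on m.
When m = 0: h(0) = 4 = 4·(1), so 4 | h(0).
Inductive step: suppose the statement holds for some k ≥ 0, i.e. 4 | h(k). Then
h(k+1) = 2·5^(k+1) + 2 = 5·(2·5^k + 2) - 8 = 5·h(k) - 8. The first term is divisible by 4 by the inductive hypothesis, and -8 is divisible by 4. Hence 4 | h(k+1).
By induction, the statement is established for all m ≥ 0.
Therefore the largest such d is 4.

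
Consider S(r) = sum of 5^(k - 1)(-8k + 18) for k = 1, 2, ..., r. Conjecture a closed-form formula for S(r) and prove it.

S(r) = 5^r(-2r + 5) - 5

We claim S(r) = 5^r(-2r + 5) - 5 for all r ≥ 1.
When r = 1: S(1) = 10, and the closed form gives 10. They agree.
Suppose the result is true for r = k, so S(k) = 5^k(-2k + 5) - 5.
Then S(k+1) = S(k) + (5^k(-8k + 10)) = (5^k(-2k + 5) - 5) + (5^k(-8k + 10)).
Simplifying, S(k+1) = -10·5^k·k + 15·5^k - 5 = 5^(k+1)(-2(k+1) + 5) - 5,
which is the closed form with r = k+1.
By induction, the statement is established for all r ≥ 1.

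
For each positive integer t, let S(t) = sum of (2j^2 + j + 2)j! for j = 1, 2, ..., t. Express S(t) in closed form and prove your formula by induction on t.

We claim S(t) = (2t + 1)(t + 1)! - 1 for all t ≥ 1.
Base case (t = 1): S(1) = 5, and the closed form gives 5. They agree.
Inductive step: suppose the statement holds for some j ≥ 1, so S(j) = (2j + 1)(j + 1)! - 1.
Then S(j+1) = S(j) + ((2j^2 + 5j + 5)(j + 1)!) = ((2j + 1)(j + 1)! - 1) + ((2j^2 + 5j + 5)(j + 1)!).
Simplifying, S(j+1) = (2(j+1) + 1)((j+1) + 1)! - 1,
which is the closed form with t = j+1.
This completes the induction.

S(t) = (2t + 1)(t + 1)! - 1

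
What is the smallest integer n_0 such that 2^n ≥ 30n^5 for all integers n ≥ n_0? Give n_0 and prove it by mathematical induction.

At n = 29: 536870912 < 615334470, so the inequality fails and n_0 ≥ 30. We prove 2^n ≥ 30n^5 for all n ≥ 30.
For the base case n = 30: 2^n = 1073741824 and 30n^5 = 729000000, so 1073741824 ≥ 729000000.
Inductive step: assume the claim holds for n = r, so 2^r ≥ 30r^5.
Then 2^(r + 1) = 2·(2^r) ≥ 2·(30r^5).
Also, for r ≥ 30 we have 2·(30r^5) ≥ 30(r+1)^5, since 2 ≥ (1 + 1/r)^5 for all r ≥ 30.
Combining, 2^(r + 1) ≥ 30(r+1)^5.
By the principle of mathematical induction, the result holds for all n ≥ 30.
Hence the smallest such n_0 is 30.

n_0 = 30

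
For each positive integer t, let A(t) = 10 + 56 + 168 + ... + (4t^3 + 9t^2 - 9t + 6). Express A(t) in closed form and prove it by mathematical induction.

We claim A(t) = t(t^3 + 5t^2 + t + 3) for all t ≥ 1.
For the base case t = 1: A(1) = 10, and the closed form gives 10. They agree.
Inductive step: suppose the statement holds for some j ≥ 1, so A(j) = j(j^3 + 5j^2 + j + 3).
Then A(j+1) = A(j) + (4j^3 + 21j^2 + 21j + 10) = (j(j^3 + 5j^2 + j + 3)) + (4j^3 + 21j^2 + 21j + 10).
Simplifying, A(j+1) = (j + 1)(j^3 + 8j^2 + 14j + 10) = (j+1)((j+1)^3 + 5(j+1)^2 + (j+1) + 3),
which is the closed form with t = j+1.
This completes the induction.

A(t) = t(t^3 + 5t^2 + t + 3)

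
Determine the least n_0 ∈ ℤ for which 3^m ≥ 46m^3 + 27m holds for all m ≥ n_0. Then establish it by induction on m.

n_0 = 10

At m = 9: 19683 < 33777, so the inequality fails and n_0 ≥ 10. We prove 3^m ≥ 46m^3 + 27m for all m ≥ 10.
For the base case m = 10: 3^m = 59049 and 46m^3 + 27m = 46270, so 59049 ≥ 46270.
Suppose the result is true for m = j, so 3^j ≥ 46j^3 + 27j.
Then 3^(j + 1) = 3·(3^j) ≥ 3·(46j^3 + 27j).
Also, for j ≥ 10 we have 3·(46j^3 + 27j) ≥ 46(j+1)^3 + 27(j+1), since 3·(46j^3 + 27j) − (46(j+1)^3 + 27(j+1)) = 92j^3 - 138j^2 - 84j - 73, which is nonnegative for all j ≥ 10.
Combining, 3^(j + 1) ≥ 46(j+1)^3 + 27(j+1).
By induction, the statement is established for all m ≥ 10.
Hence the smallest such n_0 is 10.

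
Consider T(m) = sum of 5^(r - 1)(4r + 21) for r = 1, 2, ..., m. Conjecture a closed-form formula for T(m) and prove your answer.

T(m) = 5^m(m + 5) - 5

We claim T(m) = 5^m(m + 5) - 5 for all m ≥ 1.
For the base case m = 1: T(1) = 25, and the closed form gives 25. They agree.
Inductive step: suppose the statement holds for some r ≥ 1, so T(r) = 5^r(r + 5) - 5.
Then T(r+1) = T(r) + (5^r(4r + 25)) = (5^r(r + 5) - 5) + (5^r(4r + 25)).
Simplifying, T(r+1) = 5·5^r·r + 30·5^r - 5 = 5^(r+1)((r+1) + 5) - 5,
which is the closed form with m = r+1.
This completes the induction.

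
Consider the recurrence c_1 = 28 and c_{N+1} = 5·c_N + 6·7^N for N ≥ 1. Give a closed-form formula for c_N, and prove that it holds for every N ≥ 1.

c_N = 7·5^(N - 1) + 3·7^N

Computing the first terms: c_1 = 28, c_2 = 182, c_3 = 1204. This suggests c_N = 7·5^(N - 1) + 3·7^N.
When N = 1: the formula gives 28 = 28 = c_1.
Inductive step: suppose the statement holds for some m ≥ 1, so c_m = 7·5^(m - 1) + 3·7^m.
Then c_{m+1} = 5·c_m + 6·7^m = 5·(7·5^(m - 1) + 3·7^m) + 6·7^m = 7·5^m + 3·7^(m + 1) = 7·5^((m+1) - 1) + 3·7^(m+1),
which is the claimed formula at N = m+1.
By the principle of mathematical induction, the result holds for all N ≥ 1.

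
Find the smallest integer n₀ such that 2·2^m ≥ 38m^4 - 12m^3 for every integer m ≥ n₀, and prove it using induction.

At m = 22: 8388608 < 8773952, so the inequality fails and n₀ ≥ 23. We prove 2·2^m ≥ 38m^4 - 12m^3 for all m ≥ 23.
Base step (m = 23): 2·2^m = 16777216 and 38m^4 - 12m^3 = 10487954, so 16777216 ≥ 10487954.
Inductive step: assume the claim holds for m = i, so 2·2^i ≥ 38i^4 - 12i^3.
Then 2·2^(i + 1) = 2·(2·2^i) ≥ 2·(38i^4 - 12i^3).
Also, for i ≥ 23 we have 2·(38i^4 - 12i^3) ≥ 38(i+1)^4 - 12(i+1)^3, since 2·(38i^4 - 12i^3) − (38(i+1)^4 - 12(i+1)^3) = 38i^4 - 164i^3 - 192i^2 - 116i - 26, which is nonnegative for all i ≥ 23.
Combining, 2·2^(i + 1) ≥ 38(i+1)^4 - 12(i+1)^3.
By the principle of mathematical induction, the result holds for all m ≥ 23.
Hence the smallest such n₀ is 23.

n₀ = 23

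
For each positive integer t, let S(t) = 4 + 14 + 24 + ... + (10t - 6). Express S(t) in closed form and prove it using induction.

S(t) = t(5t - 1)

We claim S(t) = t(5t - 1) for all t ≥ 1.
For the base case t = 1: S(1) = 4, and the closed form gives 4. They agree.
Inductive step: assume the claim holds for t = p, so S(p) = p(5p - 1).
Then S(p+1) = S(p) + (10p + 4) = (p(5p - 1)) + (10p + 4).
Simplifying, S(p+1) = (p + 1)(5p + 4) = (p+1)(5(p+1) - 1),
which is the closed form with t = p+1.
Hence, by induction on t, the claim holds for every t ≥ 1.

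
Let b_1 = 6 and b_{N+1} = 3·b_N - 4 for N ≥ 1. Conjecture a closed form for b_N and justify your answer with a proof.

b_N = 4·3^(N - 1) + 2

Computing the first terms: b_1 = 6, b_2 = 14, b_3 = 38. This suggests b_N = 4·3^(N - 1) + 2.
When N = 1: the formula gives 6 = 6 = b_1.
Inductive step: suppose the statement holds for some k ≥ 1, so b_k = 4·3^(k - 1) + 2.
Then b_{k+1} = 3·b_k - 4 = 3·(4·3^(k - 1) + 2) - 4 = 4·3^k + 2 = 4·3^((k+1) - 1) + 2,
which is the claimed formula at N = k+1.
By the principle of mathematical induction, the result holds for all N ≥ 1.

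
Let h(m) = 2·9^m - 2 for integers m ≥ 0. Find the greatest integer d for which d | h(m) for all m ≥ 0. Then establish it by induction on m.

Computing the first values: h(0) = 0 and h(1) = 16; gcd(0, 16) = 16, so d ≤ 16.
We prove 16 | 2·9^m - 2 for all m ≥ 0 by induction on m.
For the base case m = 0: h(0) = 0 = 16·(0), so 16 | h(0).
Suppose the result is true for m = i, i.e. 16 | h(i). Then
h(i+1) = 2·9^(i+1) - 2 = 9·(2·9^i - 2) + 16 = 9·h(i) + 16. The first term is divisible by 16 by the inductive hypothesis, and 16 is divisible by 16. Hence 16 | h(i+1).
Hence, by induction on m, the claim holds for every m ≥ 0.
Therefore the largest such d is 16.

d = 16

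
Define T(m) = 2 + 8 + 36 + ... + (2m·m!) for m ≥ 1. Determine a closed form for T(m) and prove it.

We claim T(m) = 2(m + 1)! - 2 for all m ≥ 1.
Base case (m = 1): T(1) = 2, and the closed form gives 2. They agree.
Inductive step: suppose the statement holds for some k ≥ 1, so T(k) = 2(k + 1)! - 2.
Then T(k+1) = T(k) + (2(k + 1)(k + 1)!) = (2(k + 1)! - 2) + (2(k + 1)(k + 1)!).
Simplifying, T(k+1) = 2((k+1) + 1)! - 2,
which is the closed form with m = k+1.
By the principle of mathematical induction, the result holds for all m ≥ 1.

T(m) = 2(m + 1)! - 2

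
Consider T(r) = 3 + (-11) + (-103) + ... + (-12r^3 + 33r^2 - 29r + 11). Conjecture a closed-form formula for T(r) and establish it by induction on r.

T(r) = -r(3r^3 - 5r^2 + r - 2)

We claim T(r) = -r(3r^3 - 5r^2 + r - 2) for all r ≥ 1.
Base step (r = 1): T(1) = 3, and the closed form gives 3. They agree.
For the inductive step, assume it holds for an arbitrary m ≥ 1, so T(m) = m(-3m^3 + 5m^2 - m + 2).
Then T(m+1) = T(m) + (-12m^3 - 3m^2 + m + 3) = (m(-3m^3 + 5m^2 - m + 2)) + (-12m^3 - 3m^2 + m + 3).
Simplifying, T(m+1) = -(m + 1)(3m^3 + 4m^2 - 3) = -(m+1)(3(m+1)^3 - 5(m+1)^2 + (m+1) - 2),
which is the closed form with r = m+1.
This completes the induction.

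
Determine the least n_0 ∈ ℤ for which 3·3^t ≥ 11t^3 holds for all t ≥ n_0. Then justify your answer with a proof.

n_0 = 7

At t = 6: 2187 < 2376, so the inequality fails and n_0 ≥ 7. We prove 3·3^t ≥ 11t^3 for all t ≥ 7.
For the base case t = 7: 3·3^t = 6561 and 11t^3 = 3773, so 6561 ≥ 3773.
For the inductive step, assume it holds for an arbitrary p ≥ 7, so 3·3^p ≥ 11p^3.
Then 3·3^(p + 1) = 3·(3·3^p) ≥ 3·(11p^3).
Also, for p ≥ 7 we have 3·(11p^3) ≥ 11(p+1)^3, since 3 ≥ (1 + 1/p)^3 for all p ≥ 7.
Combining, 3·3^(p + 1) ≥ 11(p+1)^3.
By induction, the statement is established for all t ≥ 7.
Hence the smallest such n_0 is 7.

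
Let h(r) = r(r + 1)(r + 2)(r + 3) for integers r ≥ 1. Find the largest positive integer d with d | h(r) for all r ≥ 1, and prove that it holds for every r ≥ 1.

Computing the first values: h(1) = 24 and h(2) = 120; gcd(24, 120) = 24, so d ≤ 24.
We prove 24 | r(r + 1)(r + 2)(r + 3) for all r ≥ 1 by induction on r.
For the base case r = 1: h(1) = 24 = 24·(1), so 24 | h(1).
Inductive step: suppose the statement holds for some k ≥ 1, i.e. 24 | h(k). Then
h(k+1) − h(k) = (k+1)·(k+2)·(k+3)·(k+4) − k·(k+1)·(k+2)·(k+3) = (k+1)·(k+2)·(k+3)·[(k+4) − k] = 4·(k+1)·(k+2)·(k+3). The product of 3 consecutive integers is divisible by (3)! = 6, so h(k+1) − h(k) is divisible by 4·6 = 24. By the inductive hypothesis 24 | h(k), hence 24 | h(k+1).
This completes the induction.
Therefore the largest such d is 24.

d = 24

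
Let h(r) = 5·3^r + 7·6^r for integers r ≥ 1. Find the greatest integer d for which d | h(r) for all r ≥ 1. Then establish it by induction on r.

d = 3

Computing the first values: h(1) = 57 and h(2) = 297; gcd(57, 297) = 3, so d ≤ 3.
We prove 3 | 5·3^r + 7·6^r for all r ≥ 1 by induction on r.
Base case (r = 1): h(1) = 57 = 3·(19), so 3 | h(1).
Inductive step: assume the claim holds for r = p, i.e. 3 | h(p). Then
h(p+1) − 6·h(p) = (5·3^(p+1) + 7·6^(p+1)) − 6·(5·3^p + 7·6^p) = (5)·3^p·(3 − 6) = (-15)·3^p. Since 3 | h(p) by the inductive hypothesis, 3 | 6·h(p); and 3 | -15 since -15 = 3·-5. Therefore 3 | h(p+1).
Hence, by induction on r, the claim holds for every r ≥ 1.
Therefore the largest such d is 3.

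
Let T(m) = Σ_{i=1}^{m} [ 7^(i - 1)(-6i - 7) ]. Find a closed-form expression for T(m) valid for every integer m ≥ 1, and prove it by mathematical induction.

T(m) = -7^m(m + 1) + 1

We claim T(m) = -7^m(m + 1) + 1 for all m ≥ 1.
Base case (m = 1): T(1) = -13, and the closed form gives -13. They agree.
Suppose the result is true for m = i, so T(i) = -7^i(i + 1) + 1.
Then T(i+1) = T(i) + (7^i(-6i - 13)) = (-7^i(i + 1) + 1) + (7^i(-6i - 13)).
Simplifying, T(i+1) = -7·7^i·i - 14·7^i + 1 = -7^(i+1)((i+1) + 1) + 1,
which is the closed form with m = i+1.
By the principle of mathematical induction, the result holds for all m ≥ 1.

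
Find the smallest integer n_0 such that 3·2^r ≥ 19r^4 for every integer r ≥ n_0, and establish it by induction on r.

At r = 19: 1572864 < 2476099, so the inequality fails and n_0 ≥ 20. We prove 3·2^r ≥ 19r^4 for all r ≥ 20.
When r = 20: 3·2^r = 3145728 and 19r^4 = 3040000, so 3145728 ≥ 3040000.
Inductive step: assume the claim holds for r = p, so 3·2^p ≥ 19p^4.
Then 3·2^(p + 1) = 2·(3·2^p) ≥ 2·(19p^4).
Also, for p ≥ 20 we have 2·(19p^4) ≥ 19(p+1)^4, since 2 ≥ (1 + 1/p)^4 for all p ≥ 20.
Combining, 3·2^(p + 1) ≥ 19(p+1)^4.
This completes the induction.
Hence the smallest such n_0 is 20.

n_0 = 20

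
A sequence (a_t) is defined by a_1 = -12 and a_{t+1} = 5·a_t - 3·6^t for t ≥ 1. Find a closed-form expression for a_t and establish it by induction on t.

Computing the first terms: a_1 = -12, a_2 = -78, a_3 = -498. This suggests a_t = 6·5^(t - 1) - 3·6^t.
When t = 1: the formula gives -12 = -12 = a_1.
Inductive step: suppose the statement holds for some j ≥ 1, so a_j = 6·5^(j - 1) - 3·6^j.
Then a_{j+1} = 5·a_j - 3·6^j = 5·(6·5^(j - 1) - 3·6^j) - 3·6^j = 6·5^j - 3·6^(j + 1) = 6·5^((j+1) - 1) - 3·6^(j+1),
which is the claimed formula at t = j+1.
By induction, the statement is established for all t ≥ 1.

a_t = 6·5^(t - 1) - 3·6^t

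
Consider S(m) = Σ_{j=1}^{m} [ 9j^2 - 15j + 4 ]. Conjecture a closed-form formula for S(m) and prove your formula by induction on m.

S(m) = m(3m^2 - 3m - 2)

We claim S(m) = m(3m^2 - 3m - 2) for all m ≥ 1.
For the base case m = 1: S(1) = -2, and the closed form gives -2. They agree.
For the inductive step, assume it holds for an arbitrary j ≥ 1, so S(j) = j(3j^2 - 3j - 2).
Then S(j+1) = S(j) + (9j^2 + 3j - 2) = (j(3j^2 - 3j - 2)) + (9j^2 + 3j - 2).
Simplifying, S(j+1) = (j + 1)(3j^2 + 3j - 2) = (j+1)(3(j+1)^2 - 3(j+1) - 2),
which is the closed form with m = j+1.
By induction, the statement is established for all m ≥ 1.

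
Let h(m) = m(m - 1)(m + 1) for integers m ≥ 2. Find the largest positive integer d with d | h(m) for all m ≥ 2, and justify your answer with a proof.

Computing the first values: h(2) = 6 and h(3) = 24; gcd(6, 24) = 6, so d ≤ 6.
We prove 6 | m(m - 1)(m + 1) for all m ≥ 2 by induction on m.
Base step (m = 2): h(2) = 6 = 6·(1), so 6 | h(2).
Inductive step: assume the claim holds for m = i, i.e. 6 | h(i). Then
h(i+1) − h(i) = i·(i+1)·(i+2) − (i-1)·i·(i+1) = i·(i+1)·[(i+2) − (i-1)] = 3·i·(i+1). The product of 2 consecutive integers is divisible by (2)! = 2, so h(i+1) − h(i) is divisible by 3·2 = 6. By the inductive hypothesis 6 | h(i), hence 6 | h(i+1).
By the principle of mathematical induction, the result holds for all m ≥ 2.
Therefore the largest such d is 6.

d = 6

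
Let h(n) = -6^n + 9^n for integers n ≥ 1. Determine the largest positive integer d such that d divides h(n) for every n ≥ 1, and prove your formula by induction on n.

Computing the first values: h(1) = 3 and h(2) = 45; gcd(3, 45) = 3, so d ≤ 3.
We prove 3 | -6^n + 9^n for all n ≥ 1 by induction on n.
Base step (n = 1): h(1) = 3 = 3·(1), so 3 | h(1).
Inductive step: assume the claim holds for n = k, i.e. 3 | h(k). Then
9^{k+1} − 6^{k+1} = 9·9^k − 6·6^k = 9·(9^k − 6^k) + (3)·6^k. The first term is divisible by 3 by the inductive hypothesis, and the second term (3)·6^k is divisible by 3 since 3 | 3. Hence 3 | h(k+1).
By induction, the statement is established for all n ≥ 1.
Therefore the largest such d is 3.

d = 3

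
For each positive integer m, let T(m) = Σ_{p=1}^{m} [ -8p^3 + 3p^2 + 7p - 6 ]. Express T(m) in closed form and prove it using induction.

We claim T(m) = -m(2m^3 + 3m^2 - 3m + 2) for all m ≥ 1.
Base case (m = 1): T(1) = -4, and the closed form gives -4. They agree.
Suppose the result is true for m = p, so T(p) = p(-2p^3 - 3p^2 + 3p - 2).
Then T(p+1) = T(p) + (-8p^3 - 21p^2 - 11p - 4) = (p(-2p^3 - 3p^2 + 3p - 2)) + (-8p^3 - 21p^2 - 11p - 4).
Simplifying, T(p+1) = -(p + 1)(2p^3 + 9p^2 + 9p + 4) = -(p+1)(2(p+1)^3 + 3(p+1)^2 - 3(p+1) + 2),
which is the closed form with m = p+1.
Hence, by induction on m, the claim holds for every m ≥ 1.

T(m) = -m(2m^3 + 3m^2 - 3m + 2)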